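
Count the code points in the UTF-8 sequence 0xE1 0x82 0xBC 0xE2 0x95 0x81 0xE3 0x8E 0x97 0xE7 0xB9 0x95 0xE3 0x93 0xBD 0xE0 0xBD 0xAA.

6

Byte at offset 0: 0xE1 = 11100001 → 3-byte char (#1). Advance 3.
Byte at offset 3: 0xE2 = 11100010 → 3-byte char (#2). Advance 3.
Byte at offset 6: 0xE3 = 11100011 → 3-byte char (#3). Advance 3.
Byte at offset 9: 0xE7 = 11100111 → 3-byte char (#4). Advance 3.
Byte at offset 12: 0xE3 = 11100011 → 3-byte char (#5). Advance 3.
Byte at offset 15: 0xE0 = 11100000 → 3-byte char (#6). Advance 3.
Reached end at offset 18 after 6 code points.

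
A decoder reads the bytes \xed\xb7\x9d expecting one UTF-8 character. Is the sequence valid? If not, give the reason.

Structurally a 3-byte sequence; payload = 0xDDDD.
But 0xDDDD is in U+D800–U+DFFF, the surrogate range. Surrogates are not Unicode scalar values and are forbidden in UTF-8.

invalid (encodes a surrogate (U+D800–U+DFFF))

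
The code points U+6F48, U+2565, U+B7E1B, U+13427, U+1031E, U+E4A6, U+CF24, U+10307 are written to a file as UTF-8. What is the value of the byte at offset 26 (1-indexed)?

1-indexed offset 26 is 0-indexed offset 25.
U+6F48 → 3-byte form E6 BD 88 at offsets 0–2.
U+2565 → 3-byte form E2 95 A5 at offsets 3–5.
U+B7E1B → 4-byte form F2 B7 B8 9B at offsets 6–9.
U+13427 → 4-byte form F0 93 90 A7 at offsets 10–13.
U+1031E → 4-byte form F0 90 8C 9E at offsets 14–17.
U+E4A6 → 3-byte form EE 92 A6 at offsets 18–20.
U+CF24 → 3-byte form EC BC A4 at offsets 21–23.
U+10307 → 4-byte form F0 90 8C 87 at offsets 24–27.
Offset 25 falls in char 8's range; it's byte 2 of F0 90 8C 87 = 0x90.

0x90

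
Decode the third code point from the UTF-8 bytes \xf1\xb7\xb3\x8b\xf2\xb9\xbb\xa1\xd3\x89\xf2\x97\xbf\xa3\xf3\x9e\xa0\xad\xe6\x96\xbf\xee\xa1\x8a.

Offset 0: leading byte 0xF1 = 11110001 → 4-byte char #1 = F1 B7 B3 8B.
Offset 4: leading byte 0xF2 = 11110010 → 4-byte char #2 = F2 B9 BB A1.
Offset 8: leading byte 0xD3 = 11010011 → 2-byte char #3 = D3 89.
Leading byte 0xD3 = 11010011 matches 110xxxxx → 2-byte sequence.
Byte 1: 0xD3 = 11010011, payload 10011 (5 bits).
Byte 2: 0x89 = 10001001 (10xxxxxx ✓), payload 001001.
Concatenate: 10011001001 = 0x4C9 (11 bits → U+04C9).

U+04C9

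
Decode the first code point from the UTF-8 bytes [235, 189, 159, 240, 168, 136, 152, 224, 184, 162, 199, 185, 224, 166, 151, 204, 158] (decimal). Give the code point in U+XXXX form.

Offset 0: leading byte 0xEB = 11101011 → 3-byte char #1 = EB BD 9F.
Leading byte 0xEB = 11101011 matches 1110xxxx → 3-byte sequence.
Byte 1: 0xEB = 11101011, payload 1011 (4 bits).
Byte 2: 0xBD = 10111101 (10xxxxxx ✓), payload 111101.
Byte 3: 0x9F = 10011111 (10xxxxxx ✓), payload 011111.
Concatenate: 1011111101011111 = 0xBF5F (16 bits → U+BF5F).

U+BF5F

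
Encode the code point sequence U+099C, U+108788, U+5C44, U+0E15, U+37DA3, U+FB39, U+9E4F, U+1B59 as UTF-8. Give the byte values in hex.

U+099C: 3-byte form → E0 A6 9C.
U+108788: 4-byte form → F4 88 9E 88.
U+5C44: 3-byte form → E5 B1 84.
U+0E15: 3-byte form → E0 B8 95.
U+37DA3: 4-byte form → F0 B7 B6 A3.
U+FB39: 3-byte form → EF AC B9.
U+9E4F: 3-byte form → E9 B9 8F.
U+1B59: 3-byte form → E1 AD 99.
Concatenated (26 bytes): E0 A6 9C F4 88 9E 88 E5 B1 84 E0 B8 95 F0 B7 B6 A3 EF AC B9 E9 B9 8F E1 AD 99.

E0 A6 9C F4 88 9E 88 E5 B1 84 E0 B8 95 F0 B7 B6 A3 EF AC B9 E9 B9 8F E1 AD 99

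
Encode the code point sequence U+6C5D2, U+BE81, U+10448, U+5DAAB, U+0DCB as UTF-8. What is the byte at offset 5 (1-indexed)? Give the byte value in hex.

0xEB

1-indexed offset 5 is 0-indexed offset 4.
U+6C5D2 → 4-byte form F1 AC 97 92 at offsets 0–3.
U+BE81 → 3-byte form EB BA 81 at offsets 4–6.
Offset 4 falls in char 2's range; it's byte 1 of EB BA 81 = 0xEB.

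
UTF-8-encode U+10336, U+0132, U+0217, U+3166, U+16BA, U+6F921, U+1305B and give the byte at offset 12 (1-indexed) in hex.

1-indexed offset 12 is 0-indexed offset 11.
U+10336 → 4-byte form F0 90 8C B6 at offsets 0–3.
U+0132 → 2-byte form C4 B2 at offsets 4–5.
U+0217 → 2-byte form C8 97 at offsets 6–7.
U+3166 → 3-byte form E3 85 A6 at offsets 8–10.
U+16BA → 3-byte form E1 9A BA at offsets 11–13.
Offset 11 falls in char 5's range; it's byte 1 of E1 9A BA = 0xE1.

0xE1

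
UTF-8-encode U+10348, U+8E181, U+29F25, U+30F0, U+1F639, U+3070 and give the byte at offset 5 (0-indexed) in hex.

U+10348 → 4-byte form F0 90 8D 88 at offsets 0–3.
U+8E181 → 4-byte form F2 8E 86 81 at offsets 4–7.
Offset 5 falls in char 2's range; it's byte 2 of F2 8E 86 81 = 0x8E.

0x8E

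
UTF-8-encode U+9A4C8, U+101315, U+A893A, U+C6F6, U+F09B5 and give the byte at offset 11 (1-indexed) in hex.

1-indexed offset 11 is 0-indexed offset 10.
U+9A4C8 → 4-byte form F2 9A 93 88 at offsets 0–3.
U+101315 → 4-byte form F4 81 8C 95 at offsets 4–7.
U+A893A → 4-byte form F2 A8 A4 BA at offsets 8–11.
Offset 10 falls in char 3's range; it's byte 3 of F2 A8 A4 BA = 0xA4.

0xA4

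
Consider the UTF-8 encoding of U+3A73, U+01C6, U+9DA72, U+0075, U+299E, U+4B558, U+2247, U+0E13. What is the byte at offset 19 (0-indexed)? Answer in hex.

0x87

U+3A73 → 3-byte form E3 A9 B3 at offsets 0–2.
U+01C6 → 2-byte form C7 86 at offsets 3–4.
U+9DA72 → 4-byte form F2 9D A9 B2 at offsets 5–8.
U+0075 → 1-byte form 75 at offsets 9–9.
U+299E → 3-byte form E2 A6 9E at offsets 10–12.
U+4B558 → 4-byte form F1 8B 95 98 at offsets 13–16.
U+2247 → 3-byte form E2 89 87 at offsets 17–19.
Offset 19 falls in char 7's range; it's byte 3 of E2 89 87 = 0x87.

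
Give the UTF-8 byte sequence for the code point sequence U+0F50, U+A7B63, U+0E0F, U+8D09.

U+0F50: 3-byte form → E0 BD 90.
U+A7B63: 4-byte form → F2 A7 AD A3.
U+0E0F: 3-byte form → E0 B8 8F.
U+8D09: 3-byte form → E8 B4 89.
Concatenated (13 bytes): E0 BD 90 F2 A7 AD A3 E0 B8 8F E8 B4 89.

E0 BD 90 F2 A7 AD A3 E0 B8 8F E8 B4 89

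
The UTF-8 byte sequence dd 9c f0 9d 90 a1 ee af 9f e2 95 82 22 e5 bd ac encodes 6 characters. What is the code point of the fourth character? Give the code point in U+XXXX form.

U+2542

Offset 0: leading byte 0xDD = 11011101 → 2-byte char #1 = DD 9C.
Offset 2: leading byte 0xF0 = 11110000 → 4-byte char #2 = F0 9D 90 A1.
Offset 6: leading byte 0xEE = 11101110 → 3-byte char #3 = EE AF 9F.
Offset 9: leading byte 0xE2 = 11100010 → 3-byte char #4 = E2 95 82.
Leading byte 0xE2 = 11100010 matches 1110xxxx → 3-byte sequence.
Byte 1: 0xE2 = 11100010, payload 0010 (4 bits).
Byte 2: 0x95 = 10010101 (10xxxxxx ✓), payload 010101.
Byte 3: 0x82 = 10000010 (10xxxxxx ✓), payload 000010.
Concatenate: 0010010101000010 = 0x2542 (16 bits → U+2542).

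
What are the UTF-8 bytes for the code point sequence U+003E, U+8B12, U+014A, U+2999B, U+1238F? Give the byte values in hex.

3E E8 AC 92 C5 8A F0 A9 A6 9B F0 92 8E 8F

U+003E: 1-byte form → 3E.
U+8B12: 3-byte form → E8 AC 92.
U+014A: 2-byte form → C5 8A.
U+2999B: 4-byte form → F0 A9 A6 9B.
U+1238F: 4-byte form → F0 92 8E 8F.
Concatenated (14 bytes): 3E E8 AC 92 C5 8A F0 A9 A6 9B F0 92 8E 8F.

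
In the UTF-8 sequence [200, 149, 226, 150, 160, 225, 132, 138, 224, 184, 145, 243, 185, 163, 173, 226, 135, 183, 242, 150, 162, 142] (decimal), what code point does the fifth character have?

Offset 0: leading byte 0xC8 = 11001000 → 2-byte char #1 = C8 95.
Offset 2: leading byte 0xE2 = 11100010 → 3-byte char #2 = E2 96 A0.
Offset 5: leading byte 0xE1 = 11100001 → 3-byte char #3 = E1 84 8A.
Offset 8: leading byte 0xE0 = 11100000 → 3-byte char #4 = E0 B8 91.
Offset 11: leading byte 0xF3 = 11110011 → 4-byte char #5 = F3 B9 A3 AD.
Leading byte 0xF3 = 11110011 matches 11110xxx → 4-byte sequence.
Byte 1: 0xF3 = 11110011, payload 011 (3 bits).
Byte 2: 0xB9 = 10111001 (10xxxxxx ✓), payload 111001.
Byte 3: 0xA3 = 10100011 (10xxxxxx ✓), payload 100011.
Byte 4: 0xAD = 10101101 (10xxxxxx ✓), payload 101101.
Concatenate: 011111001100011101101 = 0xF98ED (21 bits → U+F98ED).

U+F98ED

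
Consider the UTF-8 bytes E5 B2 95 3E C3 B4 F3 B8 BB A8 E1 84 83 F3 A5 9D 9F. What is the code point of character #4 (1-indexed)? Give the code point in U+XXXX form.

Offset 0: leading byte 0xE5 = 11100101 → 3-byte char #1 = E5 B2 95.
Offset 3: leading byte 0x3E = 00111110 → 1-byte char #2 = 3E.
Offset 4: leading byte 0xC3 = 11000011 → 2-byte char #3 = C3 B4.
Offset 6: leading byte 0xF3 = 11110011 → 4-byte char #4 = F3 B8 BB A8.
Leading byte 0xF3 = 11110011 matches 11110xxx → 4-byte sequence.
Byte 1: 0xF3 = 11110011, payload 011 (3 bits).
Byte 2: 0xB8 = 10111000 (10xxxxxx ✓), payload 111000.
Byte 3: 0xBB = 10111011 (10xxxxxx ✓), payload 111011.
Byte 4: 0xA8 = 10101000 (10xxxxxx ✓), payload 101000.
Concatenate: 011111000111011101000 = 0xF8EE8 (21 bits → U+F8EE8).

U+F8EE8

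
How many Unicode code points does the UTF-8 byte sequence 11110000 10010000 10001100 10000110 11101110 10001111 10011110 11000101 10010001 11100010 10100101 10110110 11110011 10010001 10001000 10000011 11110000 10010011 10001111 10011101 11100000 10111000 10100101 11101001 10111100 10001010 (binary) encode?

8

Byte at offset 0: 0xF0 = 11110000 → 4-byte char (#1). Advance 4.
Byte at offset 4: 0xEE = 11101110 → 3-byte char (#2). Advance 3.
Byte at offset 7: 0xC5 = 11000101 → 2-byte char (#3). Advance 2.
Byte at offset 9: 0xE2 = 11100010 → 3-byte char (#4). Advance 3.
Byte at offset 12: 0xF3 = 11110011 → 4-byte char (#5). Advance 4.
Byte at offset 16: 0xF0 = 11110000 → 4-byte char (#6). Advance 4.
Byte at offset 20: 0xE0 = 11100000 → 3-byte char (#7). Advance 3.
Byte at offset 23: 0xE9 = 11101001 → 3-byte char (#8). Advance 3.
Reached end at offset 26 after 8 code points.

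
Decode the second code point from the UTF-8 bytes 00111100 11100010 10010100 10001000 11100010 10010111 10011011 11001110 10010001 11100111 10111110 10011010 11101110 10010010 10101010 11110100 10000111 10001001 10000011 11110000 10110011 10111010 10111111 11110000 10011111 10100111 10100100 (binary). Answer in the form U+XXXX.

Offset 0: leading byte 0x3C = 00111100 → 1-byte char #1 = 3C.
Offset 1: leading byte 0xE2 = 11100010 → 3-byte char #2 = E2 94 88.
Leading byte 0xE2 = 11100010 matches 1110xxxx → 3-byte sequence.
Byte 1: 0xE2 = 11100010, payload 0010 (4 bits).
Byte 2: 0x94 = 10010100 (10xxxxxx ✓), payload 010100.
Byte 3: 0x88 = 10001000 (10xxxxxx ✓), payload 001000.
Concatenate: 0010010100001000 = 0x2508 (16 bits → U+2508).

U+2508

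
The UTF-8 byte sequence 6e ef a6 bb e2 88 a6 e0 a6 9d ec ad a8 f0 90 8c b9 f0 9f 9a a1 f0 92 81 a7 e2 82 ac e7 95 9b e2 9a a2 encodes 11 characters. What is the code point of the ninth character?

Offset 0: leading byte 0x6E = 01101110 → 1-byte char #1 = 6E.
Offset 1: leading byte 0xEF = 11101111 → 3-byte char #2 = EF A6 BB.
Offset 4: leading byte 0xE2 = 11100010 → 3-byte char #3 = E2 88 A6.
Offset 7: leading byte 0xE0 = 11100000 → 3-byte char #4 = E0 A6 9D.
Offset 10: leading byte 0xEC = 11101100 → 3-byte char #5 = EC AD A8.
Offset 13: leading byte 0xF0 = 11110000 → 4-byte char #6 = F0 90 8C B9.
Offset 17: leading byte 0xF0 = 11110000 → 4-byte char #7 = F0 9F 9A A1.
Offset 21: leading byte 0xF0 = 11110000 → 4-byte char #8 = F0 92 81 A7.
Offset 25: leading byte 0xE2 = 11100010 → 3-byte char #9 = E2 82 AC.
Leading byte 0xE2 = 11100010 matches 1110xxxx → 3-byte sequence.
Byte 1: 0xE2 = 11100010, payload 0010 (4 bits).
Byte 2: 0x82 = 10000010 (10xxxxxx ✓), payload 000010.
Byte 3: 0xAC = 10101100 (10xxxxxx ✓), payload 101100.
Concatenate: 0010000010101100 = 0x20AC (16 bits → U+20AC).

U+20AC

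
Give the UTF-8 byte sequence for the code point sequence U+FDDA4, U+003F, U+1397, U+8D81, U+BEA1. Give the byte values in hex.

F3 BD B6 A4 3F E1 8E 97 E8 B6 81 EB BA A1

U+FDDA4: 4-byte form → F3 BD B6 A4.
U+003F: 1-byte form → 3F.
U+1397: 3-byte form → E1 8E 97.
U+8D81: 3-byte form → E8 B6 81.
U+BEA1: 3-byte form → EB BA A1.
Concatenated (14 bytes): F3 BD B6 A4 3F E1 8E 97 E8 B6 81 EB BA A1.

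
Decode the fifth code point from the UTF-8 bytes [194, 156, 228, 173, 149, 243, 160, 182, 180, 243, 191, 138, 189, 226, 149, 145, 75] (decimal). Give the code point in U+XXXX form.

Offset 0: leading byte 0xC2 = 11000010 → 2-byte char #1 = C2 9C.
Offset 2: leading byte 0xE4 = 11100100 → 3-byte char #2 = E4 AD 95.
Offset 5: leading byte 0xF3 = 11110011 → 4-byte char #3 = F3 A0 B6 B4.
Offset 9: leading byte 0xF3 = 11110011 → 4-byte char #4 = F3 BF 8A BD.
Offset 13: leading byte 0xE2 = 11100010 → 3-byte char #5 = E2 95 91.
Leading byte 0xE2 = 11100010 matches 1110xxxx → 3-byte sequence.
Byte 1: 0xE2 = 11100010, payload 0010 (4 bits).
Byte 2: 0x95 = 10010101 (10xxxxxx ✓), payload 010101.
Byte 3: 0x91 = 10010001 (10xxxxxx ✓), payload 010001.
Concatenate: 0010010101010001 = 0x2551 (16 bits → U+2551).

U+2551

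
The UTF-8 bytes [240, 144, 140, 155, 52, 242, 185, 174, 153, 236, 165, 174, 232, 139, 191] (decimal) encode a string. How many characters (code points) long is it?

Byte at offset 0: 0xF0 = 11110000 → 4-byte char (#1). Advance 4.
Byte at offset 4: 0x34 = 00110100 → 1-byte char (#2). Advance 1.
Byte at offset 5: 0xF2 = 11110010 → 4-byte char (#3). Advance 4.
Byte at offset 9: 0xEC = 11101100 → 3-byte char (#4). Advance 3.
Byte at offset 12: 0xE8 = 11101000 → 3-byte char (#5). Advance 3.
Reached end at offset 15 after 5 code points.

5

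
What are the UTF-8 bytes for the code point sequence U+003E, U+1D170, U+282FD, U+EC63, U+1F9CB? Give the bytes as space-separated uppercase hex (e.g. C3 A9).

U+003E: 1-byte form → 3E.
U+1D170: 4-byte form → F0 9D 85 B0.
U+282FD: 4-byte form → F0 A8 8B BD.
U+EC63: 3-byte form → EE B1 A3.
U+1F9CB: 4-byte form → F0 9F A7 8B.
Concatenated (16 bytes): 3E F0 9D 85 B0 F0 A8 8B BD EE B1 A3 F0 9F A7 8B.

3E F0 9D 85 B0 F0 A8 8B BD EE B1 A3 F0 9F A7 8B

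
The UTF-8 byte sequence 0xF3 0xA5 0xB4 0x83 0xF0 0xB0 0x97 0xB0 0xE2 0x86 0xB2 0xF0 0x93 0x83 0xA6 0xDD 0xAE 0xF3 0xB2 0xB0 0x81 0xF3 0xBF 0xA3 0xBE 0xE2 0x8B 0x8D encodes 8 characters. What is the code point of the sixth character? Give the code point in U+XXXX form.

Offset 0: leading byte 0xF3 = 11110011 → 4-byte char #1 = F3 A5 B4 83.
Offset 4: leading byte 0xF0 = 11110000 → 4-byte char #2 = F0 B0 97 B0.
Offset 8: leading byte 0xE2 = 11100010 → 3-byte char #3 = E2 86 B2.
Offset 11: leading byte 0xF0 = 11110000 → 4-byte char #4 = F0 93 83 A6.
Offset 15: leading byte 0xDD = 11011101 → 2-byte char #5 = DD AE.
Offset 17: leading byte 0xF3 = 11110011 → 4-byte char #6 = F3 B2 B0 81.
Leading byte 0xF3 = 11110011 matches 11110xxx → 4-byte sequence.
Byte 1: 0xF3 = 11110011, payload 011 (3 bits).
Byte 2: 0xB2 = 10110010 (10xxxxxx ✓), payload 110010.
Byte 3: 0xB0 = 10110000 (10xxxxxx ✓), payload 110000.
Byte 4: 0x81 = 10000001 (10xxxxxx ✓), payload 000001.
Concatenate: 011110010110000000001 = 0xF2C01 (21 bits → U+F2C01).

U+F2C01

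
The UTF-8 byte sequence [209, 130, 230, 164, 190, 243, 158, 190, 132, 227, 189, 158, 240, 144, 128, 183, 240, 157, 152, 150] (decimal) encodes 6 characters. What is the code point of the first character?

U+0442

Offset 0: leading byte 0xD1 = 11010001 → 2-byte char #1 = D1 82.
Leading byte 0xD1 = 11010001 matches 110xxxxx → 2-byte sequence.
Byte 1: 0xD1 = 11010001, payload 10001 (5 bits).
Byte 2: 0x82 = 10000010 (10xxxxxx ✓), payload 000010.
Concatenate: 10001000010 = 0x442 (11 bits → U+0442).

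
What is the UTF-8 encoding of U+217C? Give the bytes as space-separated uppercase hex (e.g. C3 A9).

E2 85 BC

U+217C = 0x217C = 8572 decimal. In range U+0800–U+FFFF → 3-byte form: 1110xxxx 10xxxxxx 10xxxxxx.
Binary (16 bits): 0010000101111100.
Split 4+6+6: 0010 | 000101 | 111100.
Byte 1: 11100010 = 0xE2.
Byte 2: 10000101 = 0x85.
Byte 3: 10111100 = 0xBC.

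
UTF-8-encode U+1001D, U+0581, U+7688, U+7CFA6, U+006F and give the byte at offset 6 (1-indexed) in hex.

0x81

1-indexed offset 6 is 0-indexed offset 5.
U+1001D → 4-byte form F0 90 80 9D at offsets 0–3.
U+0581 → 2-byte form D6 81 at offsets 4–5.
Offset 5 falls in char 2's range; it's byte 2 of D6 81 = 0x81.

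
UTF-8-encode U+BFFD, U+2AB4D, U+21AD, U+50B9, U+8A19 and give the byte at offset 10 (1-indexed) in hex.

0xAD

1-indexed offset 10 is 0-indexed offset 9.
U+BFFD → 3-byte form EB BF BD at offsets 0–2.
U+2AB4D → 4-byte form F0 AA AD 8D at offsets 3–6.
U+21AD → 3-byte form E2 86 AD at offsets 7–9.
Offset 9 falls in char 3's range; it's byte 3 of E2 86 AD = 0xAD.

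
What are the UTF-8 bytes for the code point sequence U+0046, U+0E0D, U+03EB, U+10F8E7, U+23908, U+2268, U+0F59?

46 E0 B8 8D CF AB F4 8F A3 A7 F0 A3 A4 88 E2 89 A8 E0 BD 99

U+0046: 1-byte form → 46.
U+0E0D: 3-byte form → E0 B8 8D.
U+03EB: 2-byte form → CF AB.
U+10F8E7: 4-byte form → F4 8F A3 A7.
U+23908: 4-byte form → F0 A3 A4 88.
U+2268: 3-byte form → E2 89 A8.
U+0F59: 3-byte form → E0 BD 99.
Concatenated (20 bytes): 46 E0 B8 8D CF AB F4 8F A3 A7 F0 A3 A4 88 E2 89 A8 E0 BD 99.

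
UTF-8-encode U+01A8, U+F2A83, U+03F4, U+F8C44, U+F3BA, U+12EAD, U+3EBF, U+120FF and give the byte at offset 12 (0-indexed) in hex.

0xEF

U+01A8 → 2-byte form C6 A8 at offsets 0–1.
U+F2A83 → 4-byte form F3 B2 AA 83 at offsets 2–5.
U+03F4 → 2-byte form CF B4 at offsets 6–7.
U+F8C44 → 4-byte form F3 B8 B1 84 at offsets 8–11.
U+F3BA → 3-byte form EF 8E BA at offsets 12–14.
Offset 12 falls in char 5's range; it's byte 1 of EF 8E BA = 0xEF.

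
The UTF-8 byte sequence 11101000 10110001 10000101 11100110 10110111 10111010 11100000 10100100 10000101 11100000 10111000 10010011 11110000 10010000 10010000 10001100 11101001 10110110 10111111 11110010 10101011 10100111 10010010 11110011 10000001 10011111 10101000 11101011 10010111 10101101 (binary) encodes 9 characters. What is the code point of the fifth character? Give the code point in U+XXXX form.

U+1040C

Offset 0: leading byte 0xE8 = 11101000 → 3-byte char #1 = E8 B1 85.
Offset 3: leading byte 0xE6 = 11100110 → 3-byte char #2 = E6 B7 BA.
Offset 6: leading byte 0xE0 = 11100000 → 3-byte char #3 = E0 A4 85.
Offset 9: leading byte 0xE0 = 11100000 → 3-byte char #4 = E0 B8 93.
Offset 12: leading byte 0xF0 = 11110000 → 4-byte char #5 = F0 90 90 8C.
Leading byte 0xF0 = 11110000 matches 11110xxx → 4-byte sequence.
Byte 1: 0xF0 = 11110000, payload 000 (3 bits).
Byte 2: 0x90 = 10010000 (10xxxxxx ✓), payload 010000.
Byte 3: 0x90 = 10010000 (10xxxxxx ✓), payload 010000.
Byte 4: 0x8C = 10001100 (10xxxxxx ✓), payload 001100.
Concatenate: 000010000010000001100 = 0x1040C (21 bits → U+1040C).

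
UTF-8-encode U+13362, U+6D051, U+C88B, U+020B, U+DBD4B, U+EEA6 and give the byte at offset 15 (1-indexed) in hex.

0x9B

1-indexed offset 15 is 0-indexed offset 14.
U+13362 → 4-byte form F0 93 8D A2 at offsets 0–3.
U+6D051 → 4-byte form F1 AD 81 91 at offsets 4–7.
U+C88B → 3-byte form EC A2 8B at offsets 8–10.
U+020B → 2-byte form C8 8B at offsets 11–12.
U+DBD4B → 4-byte form F3 9B B5 8B at offsets 13–16.
Offset 14 falls in char 5's range; it's byte 2 of F3 9B B5 8B = 0x9B.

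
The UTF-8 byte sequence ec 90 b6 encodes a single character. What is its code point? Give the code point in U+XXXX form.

Leading byte 0xEC = 11101100 matches 1110xxxx → 3-byte sequence.
Byte 1: 0xEC = 11101100, payload 1100 (4 bits).
Byte 2: 0x90 = 10010000 (10xxxxxx ✓), payload 010000.
Byte 3: 0xB6 = 10110110 (10xxxxxx ✓), payload 110110.
Concatenate: 1100010000110110 = 0xC436 (16 bits → U+C436).

U+C436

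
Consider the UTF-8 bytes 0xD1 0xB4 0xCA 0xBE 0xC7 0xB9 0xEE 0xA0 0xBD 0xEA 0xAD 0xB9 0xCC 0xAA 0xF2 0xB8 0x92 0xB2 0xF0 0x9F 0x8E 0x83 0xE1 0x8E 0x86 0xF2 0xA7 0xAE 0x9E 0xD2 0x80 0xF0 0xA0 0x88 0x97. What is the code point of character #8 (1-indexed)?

Offset 0: leading byte 0xD1 = 11010001 → 2-byte char #1 = D1 B4.
Offset 2: leading byte 0xCA = 11001010 → 2-byte char #2 = CA BE.
Offset 4: leading byte 0xC7 = 11000111 → 2-byte char #3 = C7 B9.
Offset 6: leading byte 0xEE = 11101110 → 3-byte char #4 = EE A0 BD.
Offset 9: leading byte 0xEA = 11101010 → 3-byte char #5 = EA AD B9.
Offset 12: leading byte 0xCC = 11001100 → 2-byte char #6 = CC AA.
Offset 14: leading byte 0xF2 = 11110010 → 4-byte char #7 = F2 B8 92 B2.
Offset 18: leading byte 0xF0 = 11110000 → 4-byte char #8 = F0 9F 8E 83.
Leading byte 0xF0 = 11110000 matches 11110xxx → 4-byte sequence.
Byte 1: 0xF0 = 11110000, payload 000 (3 bits).
Byte 2: 0x9F = 10011111 (10xxxxxx ✓), payload 011111.
Byte 3: 0x8E = 10001110 (10xxxxxx ✓), payload 001110.
Byte 4: 0x83 = 10000011 (10xxxxxx ✓), payload 000011.
Concatenate: 000011111001110000011 = 0x1F383 (21 bits → U+1F383).

U+1F383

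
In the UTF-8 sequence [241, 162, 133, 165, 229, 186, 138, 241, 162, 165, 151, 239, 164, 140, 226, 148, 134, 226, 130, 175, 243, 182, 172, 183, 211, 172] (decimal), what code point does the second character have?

U+5E8A

Offset 0: leading byte 0xF1 = 11110001 → 4-byte char #1 = F1 A2 85 A5.
Offset 4: leading byte 0xE5 = 11100101 → 3-byte char #2 = E5 BA 8A.
Leading byte 0xE5 = 11100101 matches 1110xxxx → 3-byte sequence.
Byte 1: 0xE5 = 11100101, payload 0101 (4 bits).
Byte 2: 0xBA = 10111010 (10xxxxxx ✓), payload 111010.
Byte 3: 0x8A = 10001010 (10xxxxxx ✓), payload 001010.
Concatenate: 0101111010001010 = 0x5E8A (16 bits → U+5E8A).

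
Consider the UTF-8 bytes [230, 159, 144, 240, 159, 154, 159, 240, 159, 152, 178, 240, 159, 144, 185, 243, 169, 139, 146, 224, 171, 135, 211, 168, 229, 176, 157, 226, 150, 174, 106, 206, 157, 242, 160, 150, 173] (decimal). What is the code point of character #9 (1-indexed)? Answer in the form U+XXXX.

U+25AE

Offset 0: leading byte 0xE6 = 11100110 → 3-byte char #1 = E6 9F 90.
Offset 3: leading byte 0xF0 = 11110000 → 4-byte char #2 = F0 9F 9A 9F.
Offset 7: leading byte 0xF0 = 11110000 → 4-byte char #3 = F0 9F 98 B2.
Offset 11: leading byte 0xF0 = 11110000 → 4-byte char #4 = F0 9F 90 B9.
Offset 15: leading byte 0xF3 = 11110011 → 4-byte char #5 = F3 A9 8B 92.
Offset 19: leading byte 0xE0 = 11100000 → 3-byte char #6 = E0 AB 87.
Offset 22: leading byte 0xD3 = 11010011 → 2-byte char #7 = D3 A8.
Offset 24: leading byte 0xE5 = 11100101 → 3-byte char #8 = E5 B0 9D.
Offset 27: leading byte 0xE2 = 11100010 → 3-byte char #9 = E2 96 AE.
Leading byte 0xE2 = 11100010 matches 1110xxxx → 3-byte sequence.
Byte 1: 0xE2 = 11100010, payload 0010 (4 bits).
Byte 2: 0x96 = 10010110 (10xxxxxx ✓), payload 010110.
Byte 3: 0xAE = 10101110 (10xxxxxx ✓), payload 101110.
Concatenate: 0010010110101110 = 0x25AE (16 bits → U+25AE).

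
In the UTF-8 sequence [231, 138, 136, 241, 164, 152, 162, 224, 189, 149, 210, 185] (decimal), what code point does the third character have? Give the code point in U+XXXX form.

Offset 0: leading byte 0xE7 = 11100111 → 3-byte char #1 = E7 8A 88.
Offset 3: leading byte 0xF1 = 11110001 → 4-byte char #2 = F1 A4 98 A2.
Offset 7: leading byte 0xE0 = 11100000 → 3-byte char #3 = E0 BD 95.
Leading byte 0xE0 = 11100000 matches 1110xxxx → 3-byte sequence.
Byte 1: 0xE0 = 11100000, payload 0000 (4 bits).
Byte 2: 0xBD = 10111101 (10xxxxxx ✓), payload 111101.
Byte 3: 0x95 = 10010101 (10xxxxxx ✓), payload 010101.
Concatenate: 0000111101010101 = 0xF55 (16 bits → U+0F55).

U+0F55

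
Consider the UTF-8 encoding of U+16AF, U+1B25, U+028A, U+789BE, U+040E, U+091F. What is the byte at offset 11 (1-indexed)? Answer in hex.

0xA6

1-indexed offset 11 is 0-indexed offset 10.
U+16AF → 3-byte form E1 9A AF at offsets 0–2.
U+1B25 → 3-byte form E1 AC A5 at offsets 3–5.
U+028A → 2-byte form CA 8A at offsets 6–7.
U+789BE → 4-byte form F1 B8 A6 BE at offsets 8–11.
Offset 10 falls in char 4's range; it's byte 3 of F1 B8 A6 BE = 0xA6.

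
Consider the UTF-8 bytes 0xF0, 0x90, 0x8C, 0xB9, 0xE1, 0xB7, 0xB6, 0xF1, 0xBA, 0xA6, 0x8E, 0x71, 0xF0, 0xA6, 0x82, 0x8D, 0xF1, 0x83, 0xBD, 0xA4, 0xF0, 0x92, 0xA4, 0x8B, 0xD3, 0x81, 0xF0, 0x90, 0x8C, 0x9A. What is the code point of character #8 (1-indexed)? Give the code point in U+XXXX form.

Offset 0: leading byte 0xF0 = 11110000 → 4-byte char #1 = F0 90 8C B9.
Offset 4: leading byte 0xE1 = 11100001 → 3-byte char #2 = E1 B7 B6.
Offset 7: leading byte 0xF1 = 11110001 → 4-byte char #3 = F1 BA A6 8E.
Offset 11: leading byte 0x71 = 01110001 → 1-byte char #4 = 71.
Offset 12: leading byte 0xF0 = 11110000 → 4-byte char #5 = F0 A6 82 8D.
Offset 16: leading byte 0xF1 = 11110001 → 4-byte char #6 = F1 83 BD A4.
Offset 20: leading byte 0xF0 = 11110000 → 4-byte char #7 = F0 92 A4 8B.
Offset 24: leading byte 0xD3 = 11010011 → 2-byte char #8 = D3 81.
Leading byte 0xD3 = 11010011 matches 110xxxxx → 2-byte sequence.
Byte 1: 0xD3 = 11010011, payload 10011 (5 bits).
Byte 2: 0x81 = 10000001 (10xxxxxx ✓), payload 000001.
Concatenate: 10011000001 = 0x4C1 (11 bits → U+04C1).

U+04C1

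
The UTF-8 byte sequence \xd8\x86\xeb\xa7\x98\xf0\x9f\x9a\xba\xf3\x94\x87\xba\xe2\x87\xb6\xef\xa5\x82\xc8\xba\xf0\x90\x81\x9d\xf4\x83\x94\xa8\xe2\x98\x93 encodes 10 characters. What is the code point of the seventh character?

U+023A

Offset 0: leading byte 0xD8 = 11011000 → 2-byte char #1 = D8 86.
Offset 2: leading byte 0xEB = 11101011 → 3-byte char #2 = EB A7 98.
Offset 5: leading byte 0xF0 = 11110000 → 4-byte char #3 = F0 9F 9A BA.
Offset 9: leading byte 0xF3 = 11110011 → 4-byte char #4 = F3 94 87 BA.
Offset 13: leading byte 0xE2 = 11100010 → 3-byte char #5 = E2 87 B6.
Offset 16: leading byte 0xEF = 11101111 → 3-byte char #6 = EF A5 82.
Offset 19: leading byte 0xC8 = 11001000 → 2-byte char #7 = C8 BA.
Leading byte 0xC8 = 11001000 matches 110xxxxx → 2-byte sequence.
Byte 1: 0xC8 = 11001000, payload 01000 (5 bits).
Byte 2: 0xBA = 10111010 (10xxxxxx ✓), payload 111010.
Concatenate: 01000111010 = 0x23A (11 bits → U+023A).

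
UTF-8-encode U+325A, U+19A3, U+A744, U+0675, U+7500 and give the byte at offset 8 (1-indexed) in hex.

0x9D

1-indexed offset 8 is 0-indexed offset 7.
U+325A → 3-byte form E3 89 9A at offsets 0–2.
U+19A3 → 3-byte form E1 A6 A3 at offsets 3–5.
U+A744 → 3-byte form EA 9D 84 at offsets 6–8.
Offset 7 falls in char 3's range; it's byte 2 of EA 9D 84 = 0x9D.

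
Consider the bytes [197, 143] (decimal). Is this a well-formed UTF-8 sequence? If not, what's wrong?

Leading byte 0xC5 = 11000101 → 2-byte form.
Continuation bytes 0x8F=10001111 all match 10xxxxxx.
Decoded value 0x14F is ≥ 0x80 (shortest form) and not a surrogate.

valid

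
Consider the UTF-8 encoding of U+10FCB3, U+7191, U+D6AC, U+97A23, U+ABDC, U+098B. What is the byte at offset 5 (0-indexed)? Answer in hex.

U+10FCB3 → 4-byte form F4 8F B2 B3 at offsets 0–3.
U+7191 → 3-byte form E7 86 91 at offsets 4–6.
Offset 5 falls in char 2's range; it's byte 2 of E7 86 91 = 0x86.

0x86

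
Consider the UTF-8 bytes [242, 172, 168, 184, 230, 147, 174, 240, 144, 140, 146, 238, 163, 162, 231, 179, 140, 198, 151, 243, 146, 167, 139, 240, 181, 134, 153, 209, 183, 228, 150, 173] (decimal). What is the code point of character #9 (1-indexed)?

Offset 0: leading byte 0xF2 = 11110010 → 4-byte char #1 = F2 AC A8 B8.
Offset 4: leading byte 0xE6 = 11100110 → 3-byte char #2 = E6 93 AE.
Offset 7: leading byte 0xF0 = 11110000 → 4-byte char #3 = F0 90 8C 92.
Offset 11: leading byte 0xEE = 11101110 → 3-byte char #4 = EE A3 A2.
Offset 14: leading byte 0xE7 = 11100111 → 3-byte char #5 = E7 B3 8C.
Offset 17: leading byte 0xC6 = 11000110 → 2-byte char #6 = C6 97.
Offset 19: leading byte 0xF3 = 11110011 → 4-byte char #7 = F3 92 A7 8B.
Offset 23: leading byte 0xF0 = 11110000 → 4-byte char #8 = F0 B5 86 99.
Offset 27: leading byte 0xD1 = 11010001 → 2-byte char #9 = D1 B7.
Leading byte 0xD1 = 11010001 matches 110xxxxx → 2-byte sequence.
Byte 1: 0xD1 = 11010001, payload 10001 (5 bits).
Byte 2: 0xB7 = 10110111 (10xxxxxx ✓), payload 110111.
Concatenate: 10001110111 = 0x477 (11 bits → U+0477).

U+0477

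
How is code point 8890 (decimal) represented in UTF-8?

E2 8A BA

U+22BA = 0x22BA = 8890 decimal. In range U+0800–U+FFFF → 3-byte form: 1110xxxx 10xxxxxx 10xxxxxx.
Binary (16 bits): 0010001010111010.
Split 4+6+6: 0010 | 001010 | 111010.
Byte 1: 11100010 = 0xE2.
Byte 2: 10001010 = 0x8A.
Byte 3: 10111010 = 0xBA.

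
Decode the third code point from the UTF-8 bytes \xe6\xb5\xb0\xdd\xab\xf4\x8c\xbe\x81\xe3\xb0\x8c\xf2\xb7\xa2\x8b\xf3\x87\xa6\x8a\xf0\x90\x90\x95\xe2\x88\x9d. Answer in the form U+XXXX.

Offset 0: leading byte 0xE6 = 11100110 → 3-byte char #1 = E6 B5 B0.
Offset 3: leading byte 0xDD = 11011101 → 2-byte char #2 = DD AB.
Offset 5: leading byte 0xF4 = 11110100 → 4-byte char #3 = F4 8C BE 81.
Leading byte 0xF4 = 11110100 matches 11110xxx → 4-byte sequence.
Byte 1: 0xF4 = 11110100, payload 100 (3 bits).
Byte 2: 0x8C = 10001100 (10xxxxxx ✓), payload 001100.
Byte 3: 0xBE = 10111110 (10xxxxxx ✓), payload 111110.
Byte 4: 0x81 = 10000001 (10xxxxxx ✓), payload 000001.
Concatenate: 100001100111110000001 = 0x10CF81 (21 bits → U+10CF81).

U+10CF81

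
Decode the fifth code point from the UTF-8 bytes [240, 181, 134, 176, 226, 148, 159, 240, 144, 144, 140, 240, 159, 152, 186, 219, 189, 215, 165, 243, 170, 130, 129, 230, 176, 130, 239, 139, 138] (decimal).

U+06FD

Offset 0: leading byte 0xF0 = 11110000 → 4-byte char #1 = F0 B5 86 B0.
Offset 4: leading byte 0xE2 = 11100010 → 3-byte char #2 = E2 94 9F.
Offset 7: leading byte 0xF0 = 11110000 → 4-byte char #3 = F0 90 90 8C.
Offset 11: leading byte 0xF0 = 11110000 → 4-byte char #4 = F0 9F 98 BA.
Offset 15: leading byte 0xDB = 11011011 → 2-byte char #5 = DB BD.
Leading byte 0xDB = 11011011 matches 110xxxxx → 2-byte sequence.
Byte 1: 0xDB = 11011011, payload 11011 (5 bits).
Byte 2: 0xBD = 10111101 (10xxxxxx ✓), payload 111101.
Concatenate: 11011111101 = 0x6FD (11 bits → U+06FD).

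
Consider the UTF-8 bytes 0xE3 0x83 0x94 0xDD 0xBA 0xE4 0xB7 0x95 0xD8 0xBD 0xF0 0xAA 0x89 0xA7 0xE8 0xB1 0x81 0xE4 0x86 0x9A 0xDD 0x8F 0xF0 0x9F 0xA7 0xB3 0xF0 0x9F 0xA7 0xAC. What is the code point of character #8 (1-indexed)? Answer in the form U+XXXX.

U+074F

Offset 0: leading byte 0xE3 = 11100011 → 3-byte char #1 = E3 83 94.
Offset 3: leading byte 0xDD = 11011101 → 2-byte char #2 = DD BA.
Offset 5: leading byte 0xE4 = 11100100 → 3-byte char #3 = E4 B7 95.
Offset 8: leading byte 0xD8 = 11011000 → 2-byte char #4 = D8 BD.
Offset 10: leading byte 0xF0 = 11110000 → 4-byte char #5 = F0 AA 89 A7.
Offset 14: leading byte 0xE8 = 11101000 → 3-byte char #6 = E8 B1 81.
Offset 17: leading byte 0xE4 = 11100100 → 3-byte char #7 = E4 86 9A.
Offset 20: leading byte 0xDD = 11011101 → 2-byte char #8 = DD 8F.
Leading byte 0xDD = 11011101 matches 110xxxxx → 2-byte sequence.
Byte 1: 0xDD = 11011101, payload 11101 (5 bits).
Byte 2: 0x8F = 10001111 (10xxxxxx ✓), payload 001111.
Concatenate: 11101001111 = 0x74F (11 bits → U+074F).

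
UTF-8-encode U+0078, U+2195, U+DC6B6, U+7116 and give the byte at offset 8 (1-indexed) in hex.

0xB6

1-indexed offset 8 is 0-indexed offset 7.
U+0078 → 1-byte form 78 at offsets 0–0.
U+2195 → 3-byte form E2 86 95 at offsets 1–3.
U+DC6B6 → 4-byte form F3 9C 9A B6 at offsets 4–7.
Offset 7 falls in char 3's range; it's byte 4 of F3 9C 9A B6 = 0xB6.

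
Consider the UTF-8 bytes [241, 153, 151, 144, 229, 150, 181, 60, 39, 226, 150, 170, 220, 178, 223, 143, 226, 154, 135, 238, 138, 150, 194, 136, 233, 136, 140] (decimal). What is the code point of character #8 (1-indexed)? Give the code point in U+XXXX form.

U+2687

Offset 0: leading byte 0xF1 = 11110001 → 4-byte char #1 = F1 99 97 90.
Offset 4: leading byte 0xE5 = 11100101 → 3-byte char #2 = E5 96 B5.
Offset 7: leading byte 0x3C = 00111100 → 1-byte char #3 = 3C.
Offset 8: leading byte 0x27 = 00100111 → 1-byte char #4 = 27.
Offset 9: leading byte 0xE2 = 11100010 → 3-byte char #5 = E2 96 AA.
Offset 12: leading byte 0xDC = 11011100 → 2-byte char #6 = DC B2.
Offset 14: leading byte 0xDF = 11011111 → 2-byte char #7 = DF 8F.
Offset 16: leading byte 0xE2 = 11100010 → 3-byte char #8 = E2 9A 87.
Leading byte 0xE2 = 11100010 matches 1110xxxx → 3-byte sequence.
Byte 1: 0xE2 = 11100010, payload 0010 (4 bits).
Byte 2: 0x9A = 10011010 (10xxxxxx ✓), payload 011010.
Byte 3: 0x87 = 10000111 (10xxxxxx ✓), payload 000111.
Concatenate: 0010011010000111 = 0x2687 (16 bits → U+2687).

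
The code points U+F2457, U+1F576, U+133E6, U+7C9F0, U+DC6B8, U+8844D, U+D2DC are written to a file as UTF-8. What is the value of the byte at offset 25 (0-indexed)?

U+F2457 → 4-byte form F3 B2 91 97 at offsets 0–3.
U+1F576 → 4-byte form F0 9F 95 B6 at offsets 4–7.
U+133E6 → 4-byte form F0 93 8F A6 at offsets 8–11.
U+7C9F0 → 4-byte form F1 BC A7 B0 at offsets 12–15.
U+DC6B8 → 4-byte form F3 9C 9A B8 at offsets 16–19.
U+8844D → 4-byte form F2 88 91 8D at offsets 20–23.
U+D2DC → 3-byte form ED 8B 9C at offsets 24–26.
Offset 25 falls in char 7's range; it's byte 2 of ED 8B 9C = 0x8B.

0x8B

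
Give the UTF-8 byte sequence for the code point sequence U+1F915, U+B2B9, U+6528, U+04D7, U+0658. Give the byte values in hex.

F0 9F A4 95 EB 8A B9 E6 94 A8 D3 97 D9 98

U+1F915: 4-byte form → F0 9F A4 95.
U+B2B9: 3-byte form → EB 8A B9.
U+6528: 3-byte form → E6 94 A8.
U+04D7: 2-byte form → D3 97.
U+0658: 2-byte form → D9 98.
Concatenated (14 bytes): F0 9F A4 95 EB 8A B9 E6 94 A8 D3 97 D9 98.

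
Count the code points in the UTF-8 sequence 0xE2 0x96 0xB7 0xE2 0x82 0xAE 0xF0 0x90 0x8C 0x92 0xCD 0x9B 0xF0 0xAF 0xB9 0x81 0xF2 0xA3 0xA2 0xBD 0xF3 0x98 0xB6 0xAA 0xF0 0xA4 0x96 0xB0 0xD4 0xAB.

Byte at offset 0: 0xE2 = 11100010 → 3-byte char (#1). Advance 3.
Byte at offset 3: 0xE2 = 11100010 → 3-byte char (#2). Advance 3.
Byte at offset 6: 0xF0 = 11110000 → 4-byte char (#3). Advance 4.
Byte at offset 10: 0xCD = 11001101 → 2-byte char (#4). Advance 2.
Byte at offset 12: 0xF0 = 11110000 → 4-byte char (#5). Advance 4.
Byte at offset 16: 0xF2 = 11110010 → 4-byte char (#6). Advance 4.
Byte at offset 20: 0xF3 = 11110011 → 4-byte char (#7). Advance 4.
Byte at offset 24: 0xF0 = 11110000 → 4-byte char (#8). Advance 4.
Byte at offset 28: 0xD4 = 11010100 → 2-byte char (#9). Advance 2.
Reached end at offset 30 after 9 code points.

9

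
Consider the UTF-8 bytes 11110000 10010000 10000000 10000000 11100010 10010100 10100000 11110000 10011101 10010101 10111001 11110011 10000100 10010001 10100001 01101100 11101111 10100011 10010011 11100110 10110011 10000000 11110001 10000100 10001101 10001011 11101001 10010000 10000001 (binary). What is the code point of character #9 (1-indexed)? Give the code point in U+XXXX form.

Offset 0: leading byte 0xF0 = 11110000 → 4-byte char #1 = F0 90 80 80.
Offset 4: leading byte 0xE2 = 11100010 → 3-byte char #2 = E2 94 A0.
Offset 7: leading byte 0xF0 = 11110000 → 4-byte char #3 = F0 9D 95 B9.
Offset 11: leading byte 0xF3 = 11110011 → 4-byte char #4 = F3 84 91 A1.
Offset 15: leading byte 0x6C = 01101100 → 1-byte char #5 = 6C.
Offset 16: leading byte 0xEF = 11101111 → 3-byte char #6 = EF A3 93.
Offset 19: leading byte 0xE6 = 11100110 → 3-byte char #7 = E6 B3 80.
Offset 22: leading byte 0xF1 = 11110001 → 4-byte char #8 = F1 84 8D 8B.
Offset 26: leading byte 0xE9 = 11101001 → 3-byte char #9 = E9 90 81.
Leading byte 0xE9 = 11101001 matches 1110xxxx → 3-byte sequence.
Byte 1: 0xE9 = 11101001, payload 1001 (4 bits).
Byte 2: 0x90 = 10010000 (10xxxxxx ✓), payload 010000.
Byte 3: 0x81 = 10000001 (10xxxxxx ✓), payload 000001.
Concatenate: 1001010000000001 = 0x9401 (16 bits → U+9401).

U+9401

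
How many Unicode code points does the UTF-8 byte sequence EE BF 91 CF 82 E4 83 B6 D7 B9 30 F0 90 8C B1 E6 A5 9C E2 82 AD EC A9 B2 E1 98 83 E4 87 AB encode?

Byte at offset 0: 0xEE = 11101110 → 3-byte char (#1). Advance 3.
Byte at offset 3: 0xCF = 11001111 → 2-byte char (#2). Advance 2.
Byte at offset 5: 0xE4 = 11100100 → 3-byte char (#3). Advance 3.
Byte at offset 8: 0xD7 = 11010111 → 2-byte char (#4). Advance 2.
Byte at offset 10: 0x30 = 00110000 → 1-byte char (#5). Advance 1.
Byte at offset 11: 0xF0 = 11110000 → 4-byte char (#6). Advance 4.
Byte at offset 15: 0xE6 = 11100110 → 3-byte char (#7). Advance 3.
Byte at offset 18: 0xE2 = 11100010 → 3-byte char (#8). Advance 3.
Byte at offset 21: 0xEC = 11101100 → 3-byte char (#9). Advance 3.
Byte at offset 24: 0xE1 = 11100001 → 3-byte char (#10). Advance 3.
Byte at offset 27: 0xE4 = 11100100 → 3-byte char (#11). Advance 3.
Reached end at offset 30 after 11 code points.

11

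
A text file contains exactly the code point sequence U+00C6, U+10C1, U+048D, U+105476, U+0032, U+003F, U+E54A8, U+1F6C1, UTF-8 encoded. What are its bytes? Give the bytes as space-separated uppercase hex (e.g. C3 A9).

C3 86 E1 83 81 D2 8D F4 85 91 B6 32 3F F3 A5 92 A8 F0 9F 9B 81

U+00C6: 2-byte form → C3 86.
U+10C1: 3-byte form → E1 83 81.
U+048D: 2-byte form → D2 8D.
U+105476: 4-byte form → F4 85 91 B6.
U+0032: 1-byte form → 32.
U+003F: 1-byte form → 3F.
U+E54A8: 4-byte form → F3 A5 92 A8.
U+1F6C1: 4-byte form → F0 9F 9B 81.
Concatenated (21 bytes): C3 86 E1 83 81 D2 8D F4 85 91 B6 32 3F F3 A5 92 A8 F0 9F 9B 81.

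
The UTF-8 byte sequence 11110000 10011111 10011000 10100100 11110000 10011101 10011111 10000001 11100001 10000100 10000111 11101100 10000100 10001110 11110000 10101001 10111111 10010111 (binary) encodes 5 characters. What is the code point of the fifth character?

U+29FD7

Offset 0: leading byte 0xF0 = 11110000 → 4-byte char #1 = F0 9F 98 A4.
Offset 4: leading byte 0xF0 = 11110000 → 4-byte char #2 = F0 9D 9F 81.
Offset 8: leading byte 0xE1 = 11100001 → 3-byte char #3 = E1 84 87.
Offset 11: leading byte 0xEC = 11101100 → 3-byte char #4 = EC 84 8E.
Offset 14: leading byte 0xF0 = 11110000 → 4-byte char #5 = F0 A9 BF 97.
Leading byte 0xF0 = 11110000 matches 11110xxx → 4-byte sequence.
Byte 1: 0xF0 = 11110000, payload 000 (3 bits).
Byte 2: 0xA9 = 10101001 (10xxxxxx ✓), payload 101001.
Byte 3: 0xBF = 10111111 (10xxxxxx ✓), payload 111111.
Byte 4: 0x97 = 10010111 (10xxxxxx ✓), payload 010111.
Concatenate: 000101001111111010111 = 0x29FD7 (21 bits → U+29FD7).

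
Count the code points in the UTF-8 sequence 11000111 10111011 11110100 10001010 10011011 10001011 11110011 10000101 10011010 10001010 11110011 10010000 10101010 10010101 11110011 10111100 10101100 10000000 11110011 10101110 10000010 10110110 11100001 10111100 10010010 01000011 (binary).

8

Byte at offset 0: 0xC7 = 11000111 → 2-byte char (#1). Advance 2.
Byte at offset 2: 0xF4 = 11110100 → 4-byte char (#2). Advance 4.
Byte at offset 6: 0xF3 = 11110011 → 4-byte char (#3). Advance 4.
Byte at offset 10: 0xF3 = 11110011 → 4-byte char (#4). Advance 4.
Byte at offset 14: 0xF3 = 11110011 → 4-byte char (#5). Advance 4.
Byte at offset 18: 0xF3 = 11110011 → 4-byte char (#6). Advance 4.
Byte at offset 22: 0xE1 = 11100001 → 3-byte char (#7). Advance 3.
Byte at offset 25: 0x43 = 01000011 → 1-byte char (#8). Advance 1.
Reached end at offset 26 after 8 code points.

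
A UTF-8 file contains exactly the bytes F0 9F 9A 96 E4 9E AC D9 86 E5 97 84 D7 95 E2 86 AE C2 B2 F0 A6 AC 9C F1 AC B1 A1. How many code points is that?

9

Byte at offset 0: 0xF0 = 11110000 → 4-byte char (#1). Advance 4.
Byte at offset 4: 0xE4 = 11100100 → 3-byte char (#2). Advance 3.
Byte at offset 7: 0xD9 = 11011001 → 2-byte char (#3). Advance 2.
Byte at offset 9: 0xE5 = 11100101 → 3-byte char (#4). Advance 3.
Byte at offset 12: 0xD7 = 11010111 → 2-byte char (#5). Advance 2.
Byte at offset 14: 0xE2 = 11100010 → 3-byte char (#6). Advance 3.
Byte at offset 17: 0xC2 = 11000010 → 2-byte char (#7). Advance 2.
Byte at offset 19: 0xF0 = 11110000 → 4-byte char (#8). Advance 4.
Byte at offset 23: 0xF1 = 11110001 → 4-byte char (#9). Advance 4.
Reached end at offset 27 after 9 code points.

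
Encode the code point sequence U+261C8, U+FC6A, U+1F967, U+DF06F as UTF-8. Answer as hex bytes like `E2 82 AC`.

U+261C8: 4-byte form → F0 A6 87 88.
U+FC6A: 3-byte form → EF B1 AA.
U+1F967: 4-byte form → F0 9F A5 A7.
U+DF06F: 4-byte form → F3 9F 81 AF.
Concatenated (15 bytes): F0 A6 87 88 EF B1 AA F0 9F A5 A7 F3 9F 81 AF.

F0 A6 87 88 EF B1 AA F0 9F A5 A7 F3 9F 81 AF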